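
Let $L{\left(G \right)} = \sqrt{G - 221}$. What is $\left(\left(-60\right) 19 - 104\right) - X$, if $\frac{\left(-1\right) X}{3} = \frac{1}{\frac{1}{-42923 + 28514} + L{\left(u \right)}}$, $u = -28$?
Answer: $- \frac{64311318049907}{51697200970} - \frac{622857843 i \sqrt{249}}{51697200970} \approx -1244.0 - 0.19012 i$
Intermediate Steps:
$L{\left(G \right)} = \sqrt{-221 + G}$
$X = - \frac{3}{- \frac{1}{14409} + i \sqrt{249}}$ ($X = - \frac{3}{\frac{1}{-42923 + 28514} + \sqrt{-221 - 28}} = - \frac{3}{\frac{1}{-14409} + \sqrt{-249}} = - \frac{3}{- \frac{1}{14409} + i \sqrt{249}} \approx 8.3616 \cdot 10^{-7} + 0.19012 i$)
$\left(\left(-60\right) 19 - 104\right) - X = \left(\left(-60\right) 19 - 104\right) - \left(\frac{43227}{51697200970} + \frac{622857843 i \sqrt{249}}{51697200970}\right) = \left(-1140 - 104\right) - \left(\frac{43227}{51697200970} + \frac{622857843 i \sqrt{249}}{51697200970}\right) = -1244 - \left(\frac{43227}{51697200970} + \frac{622857843 i \sqrt{249}}{51697200970}\right) = - \frac{64311318049907}{51697200970} - \frac{622857843 i \sqrt{249}}{51697200970}$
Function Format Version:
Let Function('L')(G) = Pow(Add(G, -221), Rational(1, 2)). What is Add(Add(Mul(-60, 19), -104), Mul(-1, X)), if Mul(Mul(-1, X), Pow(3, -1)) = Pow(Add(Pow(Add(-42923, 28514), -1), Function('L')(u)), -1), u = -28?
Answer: Add(Rational(-64311318049907, 51697200970), Mul(Rational(-622857843, 51697200970), I, Pow(249, Rational(1, 2)))) ≈ Add(-1244.0, Mul(-0.19012, I))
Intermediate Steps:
Function('L')(G) = Pow(Add(-221, G), Rational(1, 2))
X = Mul(-3, Pow(Add(Rational(-1, 14409), Mul(I, Pow(249, Rational(1, 2)))), -1)) (X = Mul(-3, Pow(Add(Pow(Add(-42923, 28514), -1), Pow(Add(-221, -28), Rational(1, 2))), -1)) = Mul(-3, Pow(Add(Pow(-14409, -1), Pow(-249, Rational(1, 2))), -1)) = Mul(-3, Pow(Add(Rational(-1, 14409), Mul(I, Pow(249, Rational(1, 2)))), -1)) ≈ Add(8.3616e-7, Mul(0.19012, I)))
Add(Add(Mul(-60, 19), -104), Mul(-1, X)) = Add(Add(Mul(-60, 19), -104), Mul(-1, Add(Rational(43227, 51697200970), Mul(Rational(622857843, 51697200970), I, Pow(249, Rational(1, 2)))))) = Add(Add(-1140, -104), Add(Rational(-43227, 51697200970), Mul(Rational(-622857843, 51697200970), I, Pow(249, Rational(1, 2))))) = Add(-1244, Add(Rational(-43227, 51697200970), Mul(Rational(-622857843, 51697200970), I, Pow(249, Rational(1, 2))))) = Add(Rational(-64311318049907, 51697200970), Mul(Rational(-622857843, 51697200970), I, Pow(249, Rational(1, 2))))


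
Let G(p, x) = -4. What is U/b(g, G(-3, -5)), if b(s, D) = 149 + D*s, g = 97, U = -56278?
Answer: 56278/239 ≈ 235.47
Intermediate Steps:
U/b(g, G(-3, -5)) = -56278/(149 - 4*97) = -56278/(149 - 388) = -56278/(-239) = -56278*(-1/239) = 56278/239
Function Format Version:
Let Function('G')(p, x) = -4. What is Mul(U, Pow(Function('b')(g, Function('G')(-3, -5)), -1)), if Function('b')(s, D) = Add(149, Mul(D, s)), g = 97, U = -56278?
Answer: Rational(56278, 239) ≈ 235.47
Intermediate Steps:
Mul(U, Pow(Function('b')(g, Function('G')(-3, -5)), -1)) = Mul(-56278, Pow(Add(149, Mul(-4, 97)), -1)) = Mul(-56278, Pow(Add(149, -388), -1)) = Mul(-56278, Pow(-239, -1)) = Mul(-56278, Rational(-1, 239)) = Rational(56278, 239)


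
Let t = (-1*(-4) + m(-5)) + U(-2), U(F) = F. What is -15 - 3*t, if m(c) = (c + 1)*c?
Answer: -81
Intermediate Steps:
m(c) = c*(1 + c) (m(c) = (1 + c)*c = c*(1 + c))
t = 22 (t = (-1*(-4) - 5*(1 - 5)) - 2 = (4 - 5*(-4)) - 2 = (4 + 20) - 2 = 24 - 2 = 22)
-15 - 3*t = -15 - 3*22 = -15 - 66 = -81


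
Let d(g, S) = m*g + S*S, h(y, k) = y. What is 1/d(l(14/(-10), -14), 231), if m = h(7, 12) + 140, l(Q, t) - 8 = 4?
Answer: 1/55125 ≈ 1.8141e-5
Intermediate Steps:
l(Q, t) = 12 (l(Q, t) = 8 + 4 = 12)
m = 147 (m = 7 + 140 = 147)
d(g, S) = S**2 + 147*g (d(g, S) = 147*g + S*S = 147*g + S**2 = S**2 + 147*g)
1/d(l(14/(-10), -14), 231) = 1/(231**2 + 147*12) = 1/(53361 + 1764) = 1/55125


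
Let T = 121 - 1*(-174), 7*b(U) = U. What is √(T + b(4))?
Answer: √14483/7 ≈ 17.192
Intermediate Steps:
b(U) = U/7
T = 295 (T = 121 + 174 = 295)
√(T + b(4)) = √(295 + (⅐)*4) = √(295 + 4/7) = √(2069/7) = √14483/7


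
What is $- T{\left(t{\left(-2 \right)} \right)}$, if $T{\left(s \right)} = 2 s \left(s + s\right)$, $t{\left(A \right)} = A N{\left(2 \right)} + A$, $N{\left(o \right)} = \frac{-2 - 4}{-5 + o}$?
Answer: $-144$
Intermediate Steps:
$N{\left(o \right)} = - \frac{6}{-5 + o}$
$t{\left(A \right)} = 3 A$ ($t{\left(A \right)} = A \left(- \frac{6}{-5 + 2}\right) + A = A \left(- \frac{6}{-3}\right) + A = A \left(\left(-6\right) \left(- \frac{1}{3}\right)\right) + A = A 2 + A = 2 A + A = 3 A$)
$T{\left(s \right)} = 4 s^{2}$ ($T{\left(s \right)} = 2 s 2 s = 2 \cdot 2 s^{2} = 4 s^{2}$)
$- T{\left(t{\left(-2 \right)} \right)} = - 4 \left(3 \left(-2\right)\right)^{2} = - 4 \left(-6\right)^{2} = - 4 \cdot 36 = \left(-1\right) 144 = -144$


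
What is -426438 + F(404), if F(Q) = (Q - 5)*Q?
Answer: -265242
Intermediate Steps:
F(Q) = Q*(-5 + Q) (F(Q) = (-5 + Q)*Q = Q*(-5 + Q))
-426438 + F(404) = -426438 + 404*(-5 + 404) = -426438 + 404*399 = -426438 + 161196 = -265242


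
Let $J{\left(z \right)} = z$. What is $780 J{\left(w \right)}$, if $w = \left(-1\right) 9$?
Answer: $-7020$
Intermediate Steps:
$w = -9$
$780 J{\left(w \right)} = 780 \left(-9\right) = -7020$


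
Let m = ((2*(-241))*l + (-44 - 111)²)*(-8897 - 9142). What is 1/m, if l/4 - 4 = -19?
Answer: -1/955074855 ≈ -1.0470e-9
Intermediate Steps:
l = -60 (l = 16 + 4*(-19) = 16 - 76 = -60)
m = -955074855 (m = ((2*(-241))*(-60) + (-44 - 111)²)*(-8897 - 9142) = (-482*(-60) + (-155)²)*(-18039) = (28920 + 24025)*(-18039) = 52945*(-18039) = -955074855)
1/m = 1/(-955074855) = -1/955074855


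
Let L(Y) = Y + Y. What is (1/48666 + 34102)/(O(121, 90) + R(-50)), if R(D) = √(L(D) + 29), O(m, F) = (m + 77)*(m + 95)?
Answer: 11829685346424/14835845470345 - 1659607933*I*√71/89015072822070 ≈ 0.79737 - 0.0001571*I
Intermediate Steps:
O(m, F) = (77 + m)*(95 + m)
L(Y) = 2*Y
R(D) = √(29 + 2*D) (R(D) = √(2*D + 29) = √(29 + 2*D))
(1/48666 + 34102)/(O(121, 90) + R(-50)) = (1/48666 + 34102)/((7315 + 121² + 172*121) + √(29 + 2*(-50))) = (1/48666 + 34102)/((7315 + 14641 + 20812) + √(29 - 100)) = 1659607933/(48666*(42768 + √(-71))) = 1659607933/(48666*(42768 + I*√71))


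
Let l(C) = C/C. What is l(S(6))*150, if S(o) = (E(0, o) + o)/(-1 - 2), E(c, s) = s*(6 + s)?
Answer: 150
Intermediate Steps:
S(o) = -o/3 - o*(6 + o)/3 (S(o) = (o*(6 + o) + o)/(-1 - 2) = (o + o*(6 + o))/(-3) = (o + o*(6 + o))*(-1/3) = -o/3 - o*(6 + o)/3)
l(C) = 1
l(S(6))*150 = 1*150 = 150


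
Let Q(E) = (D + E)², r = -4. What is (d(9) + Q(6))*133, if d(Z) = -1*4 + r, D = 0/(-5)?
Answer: 3724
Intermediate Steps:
D = 0 (D = 0*(-⅕) = 0)
Q(E) = E² (Q(E) = (0 + E)² = E²)
d(Z) = -8 (d(Z) = -1*4 - 4 = -4 - 4 = -8)
(d(9) + Q(6))*133 = (-8 + 6²)*133 = (-8 + 36)*133 = 28*133 = 3724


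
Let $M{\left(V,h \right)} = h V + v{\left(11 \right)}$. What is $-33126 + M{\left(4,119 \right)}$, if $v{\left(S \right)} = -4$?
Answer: $-32654$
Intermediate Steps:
$M{\left(V,h \right)} = -4 + V h$ ($M{\left(V,h \right)} = h V - 4 = V h - 4 = -4 + V h$)
$-33126 + M{\left(4,119 \right)} = -33126 + \left(-4 + 4 \cdot 119\right) = -33126 + \left(-4 + 476\right) = -33126 + 472 = -32654$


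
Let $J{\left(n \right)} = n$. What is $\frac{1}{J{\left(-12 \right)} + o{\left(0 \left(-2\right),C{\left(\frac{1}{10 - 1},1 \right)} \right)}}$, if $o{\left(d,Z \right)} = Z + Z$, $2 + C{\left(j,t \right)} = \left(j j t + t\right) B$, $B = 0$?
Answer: $- \frac{1}{16} \approx -0.0625$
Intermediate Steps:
$C{\left(j,t \right)} = -2$ ($C{\left(j,t \right)} = -2 + \left(j j t + t\right) 0 = -2 + \left(j^{2} t + t\right) 0 = -2 + \left(t j^{2} + t\right) 0 = -2 + \left(t + t j^{2}\right) 0 = -2 + 0 = -2$)
$o{\left(d,Z \right)} = 2 Z$
$\frac{1}{J{\left(-12 \right)} + o{\left(0 \left(-2\right),C{\left(\frac{1}{10 - 1},1 \right)} \right)}} = \frac{1}{-12 + 2 \left(-2\right)} = \frac{1}{-12 - 4} = \frac{1}{-16} = - \frac{1}{16}$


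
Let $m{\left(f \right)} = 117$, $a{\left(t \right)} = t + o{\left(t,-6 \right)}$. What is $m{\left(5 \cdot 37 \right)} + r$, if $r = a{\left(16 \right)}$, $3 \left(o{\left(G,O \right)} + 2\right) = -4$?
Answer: $\frac{389}{3} \approx 129.67$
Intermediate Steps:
$o{\left(G,O \right)} = - \frac{10}{3}$ ($o{\left(G,O \right)} = -2 + \frac{1}{3} \left(-4\right) = -2 - \frac{4}{3} = - \frac{10}{3}$)
$a{\left(t \right)} = - \frac{10}{3} + t$ ($a{\left(t \right)} = t - \frac{10}{3} = - \frac{10}{3} + t$)
$r = \frac{38}{3}$ ($r = - \frac{10}{3} + 16 = \frac{38}{3} \approx 12.667$)
$m{\left(5 \cdot 37 \right)} + r = 117 + \frac{38}{3} = \frac{389}{3}$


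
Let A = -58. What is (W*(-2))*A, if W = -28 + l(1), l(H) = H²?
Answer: -3132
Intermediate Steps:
W = -27 (W = -28 + 1² = -28 + 1 = -27)
(W*(-2))*A = -27*(-2)*(-58) = 54*(-58) = -3132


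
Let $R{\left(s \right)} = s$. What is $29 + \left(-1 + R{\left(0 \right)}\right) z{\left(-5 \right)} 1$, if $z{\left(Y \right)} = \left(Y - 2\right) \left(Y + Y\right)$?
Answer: $-41$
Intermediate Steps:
$z{\left(Y \right)} = 2 Y \left(-2 + Y\right)$ ($z{\left(Y \right)} = \left(-2 + Y\right) 2 Y = 2 Y \left(-2 + Y\right)$)
$29 + \left(-1 + R{\left(0 \right)}\right) z{\left(-5 \right)} 1 = 29 + \left(-1 + 0\right) 2 \left(-5\right) \left(-2 - 5\right) 1 = 29 + - 2 \left(-5\right) \left(-7\right) 1 = 29 + \left(-1\right) 70 \cdot 1 = 29 - 70 = -41$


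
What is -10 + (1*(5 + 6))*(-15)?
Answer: -175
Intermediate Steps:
-10 + (1*(5 + 6))*(-15) = -10 + (1*11)*(-15) = -10 + 11*(-15) = -10 - 165 = -175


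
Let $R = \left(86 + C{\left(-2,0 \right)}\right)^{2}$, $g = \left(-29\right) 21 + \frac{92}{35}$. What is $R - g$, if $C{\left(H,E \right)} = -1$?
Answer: $\frac{274098}{35} \approx 7831.4$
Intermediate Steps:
$g = - \frac{21223}{35}$ ($g = -609 + 92 \cdot \frac{1}{35} = -609 + \frac{92}{35} = - \frac{21223}{35} \approx -606.37$)
$R = 7225$ ($R = \left(86 - 1\right)^{2} = 85^{2} = 7225$)
$R - g = 7225 - - \frac{21223}{35} = 7225 + \frac{21223}{35} = \frac{274098}{35}$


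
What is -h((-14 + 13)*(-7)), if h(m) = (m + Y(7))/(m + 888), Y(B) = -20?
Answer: 13/895 ≈ 0.014525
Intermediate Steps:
h(m) = (-20 + m)/(888 + m) (h(m) = (m - 20)/(m + 888) = (-20 + m)/(888 + m))
-h((-14 + 13)*(-7)) = -(-20 + (-14 + 13)*(-7))/(888 + (-14 + 13)*(-7)) = -(-20 - 1*(-7))/(888 - 1*(-7)) = -(-20 + 7)/(888 + 7) = -(-13)/895 = -1*(-13/895) = 13/895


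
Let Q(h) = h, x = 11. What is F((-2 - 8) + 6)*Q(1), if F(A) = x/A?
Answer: -11/4 ≈ -2.7500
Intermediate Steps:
F(A) = 11/A
F((-2 - 8) + 6)*Q(1) = (11/((-2 - 8) + 6))*1 = (11/(-10 + 6))*1 = (11/(-4))*1 = (11*(-¼))*1 = -11/4*1 = -11/4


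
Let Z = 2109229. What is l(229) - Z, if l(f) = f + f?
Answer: -2108771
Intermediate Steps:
l(f) = 2*f
l(229) - Z = 2*229 - 1*2109229 = 458 - 2109229 = -2108771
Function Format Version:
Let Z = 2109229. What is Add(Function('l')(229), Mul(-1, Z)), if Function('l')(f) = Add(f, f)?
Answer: -2108771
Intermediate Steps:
Function('l')(f) = Mul(2, f)
Add(Function('l')(229), Mul(-1, Z)) = Add(Mul(2, 229), Mul(-1, 2109229)) = Add(458, -2109229) = -2108771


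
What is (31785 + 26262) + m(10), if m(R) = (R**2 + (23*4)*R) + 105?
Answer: 59172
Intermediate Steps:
m(R) = 105 + R**2 + 92*R (m(R) = (R**2 + 92*R) + 105 = 105 + R**2 + 92*R)
(31785 + 26262) + m(10) = (31785 + 26262) + (105 + 10**2 + 92*10) = 58047 + (105 + 100 + 920) = 58047 + 1125 = 59172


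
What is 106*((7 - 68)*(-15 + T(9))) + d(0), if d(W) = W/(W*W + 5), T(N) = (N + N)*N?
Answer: -950502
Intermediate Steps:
T(N) = 2*N**2 (T(N) = (2*N)*N = 2*N**2)
d(W) = W/(5 + W**2) (d(W) = W/(W**2 + 5) = W/(5 + W**2))
106*((7 - 68)*(-15 + T(9))) + d(0) = 106*((7 - 68)*(-15 + 2*9**2)) + 0/(5 + 0**2) = 106*(-61*(-15 + 2*81)) + 0/(5 + 0) = 106*(-61*(-15 + 162)) + 0/5 = 106*(-61*147) + 0*(1/5) = 106*(-8967) + 0 = -950502 + 0 = -950502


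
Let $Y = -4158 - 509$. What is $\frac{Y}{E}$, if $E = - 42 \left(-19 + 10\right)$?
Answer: $- \frac{4667}{378} \approx -12.347$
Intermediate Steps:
$E = 378$ ($E = \left(-42\right) \left(-9\right) = 378$)
$Y = -4667$
$\frac{Y}{E} = - \frac{4667}{378}$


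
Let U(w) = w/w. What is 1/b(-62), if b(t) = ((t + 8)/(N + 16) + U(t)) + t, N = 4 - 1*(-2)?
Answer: -11/698 ≈ -0.015759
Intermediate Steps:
N = 6 (N = 4 + 2 = 6)
U(w) = 1
b(t) = 15/11 + 23*t/22 (b(t) = ((t + 8)/(6 + 16) + 1) + t = ((8 + t)/22 + 1) + t = ((8 + t)*(1/22) + 1) + t = ((4/11 + t/22) + 1) + t = (15/11 + t/22) + t = 15/11 + 23*t/22)
1/b(-62) = 1/(15/11 + (23/22)*(-62)) = 1/(15/11 - 713/11) = 1/(-698/11) = -11/698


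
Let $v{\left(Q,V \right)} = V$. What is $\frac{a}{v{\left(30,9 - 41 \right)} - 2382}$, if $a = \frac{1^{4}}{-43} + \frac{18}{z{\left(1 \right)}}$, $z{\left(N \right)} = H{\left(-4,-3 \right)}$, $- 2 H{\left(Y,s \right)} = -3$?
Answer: $- \frac{515}{103802} \approx -0.0049614$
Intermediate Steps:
$H{\left(Y,s \right)} = \frac{3}{2}$ ($H{\left(Y,s \right)} = \left(- \frac{1}{2}\right) \left(-3\right) = \frac{3}{2}$)
$z{\left(N \right)} = \frac{3}{2}$
$a = \frac{515}{43}$ ($a = \frac{1^{4}}{-43} + \frac{18}{\frac{3}{2}} = 1 \left(- \frac{1}{43}\right) + 18 \cdot \frac{2}{3} = - \frac{1}{43} + 12 = \frac{515}{43} \approx 11.977$)
$\frac{a}{v{\left(30,9 - 41 \right)} - 2382} = \frac{515}{43 \left(\left(9 - 41\right) - 2382\right)} = \frac{515}{43 \left(-32 - 2382\right)} = \frac{515}{43 \left(-2414\right)} = \frac{515}{43} \left(- \frac{1}{2414}\right) = - \frac{515}{103802}$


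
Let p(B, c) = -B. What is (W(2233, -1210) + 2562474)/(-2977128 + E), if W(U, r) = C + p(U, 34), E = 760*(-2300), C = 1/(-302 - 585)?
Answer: -1135466883/2095594268 ≈ -0.54183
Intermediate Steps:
C = -1/887 (C = 1/(-887) = -1/887 ≈ -0.0011274)
E = -1748000
W(U, r) = -1/887 - U
(W(2233, -1210) + 2562474)/(-2977128 + E) = ((-1/887 - 1*2233) + 2562474)/(-2977128 - 1748000) = ((-1/887 - 2233) + 2562474)/(-4725128) = (-1980672/887 + 2562474)*(-1/4725128) = (2270933766/887)*(-1/4725128) = -1135466883/2095594268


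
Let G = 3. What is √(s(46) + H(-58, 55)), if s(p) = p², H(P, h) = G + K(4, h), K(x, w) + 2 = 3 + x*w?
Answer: 6*√65 ≈ 48.374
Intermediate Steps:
K(x, w) = 1 + w*x (K(x, w) = -2 + (3 + x*w) = -2 + (3 + w*x) = 1 + w*x)
H(P, h) = 4 + 4*h (H(P, h) = 3 + (1 + h*4) = 3 + (1 + 4*h) = 4 + 4*h)
√(s(46) + H(-58, 55)) = √(46² + (4 + 4*55)) = √(2116 + (4 + 220)) = √(2116 + 224) = √2340 = 6*√65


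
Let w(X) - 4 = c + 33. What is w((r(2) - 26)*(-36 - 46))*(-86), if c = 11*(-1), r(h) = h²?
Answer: -2236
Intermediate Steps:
c = -11
w(X) = 26 (w(X) = 4 + (-11 + 33) = 4 + 22 = 26)
w((r(2) - 26)*(-36 - 46))*(-86) = 26*(-86) = -2236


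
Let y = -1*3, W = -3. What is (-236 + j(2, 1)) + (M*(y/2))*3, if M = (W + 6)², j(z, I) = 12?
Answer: -529/2 ≈ -264.50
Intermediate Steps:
y = -3
M = 9 (M = (-3 + 6)² = 3² = 9)
(-236 + j(2, 1)) + (M*(y/2))*3 = (-236 + 12) + (9*(-3/2))*3 = -224 + (9*(-3*½))*3 = -224 + (9*(-3/2))*3 = -224 - 27/2*3 = -224 - 81/2 = -529/2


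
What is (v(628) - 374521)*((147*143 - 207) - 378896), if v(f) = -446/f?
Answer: 21055188835497/157 ≈ 1.3411e+11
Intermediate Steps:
(v(628) - 374521)*((147*143 - 207) - 378896) = (-446/628 - 374521)*((147*143 - 207) - 378896) = (-446*1/628 - 374521)*((21021 - 207) - 378896) = (-223/314 - 374521)*(20814 - 378896) = -117599817/314*(-358082) = 21055188835497/157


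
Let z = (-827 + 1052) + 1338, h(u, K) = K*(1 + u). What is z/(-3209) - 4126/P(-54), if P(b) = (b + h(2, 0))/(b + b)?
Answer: -26482231/3209 ≈ -8252.5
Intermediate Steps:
z = 1563 (z = 225 + 1338 = 1563)
P(b) = ½ (P(b) = (b + 0*(1 + 2))/(b + b) = (b + 0*3)/((2*b)) = (b + 0)*(1/(2*b)) = b*(1/(2*b)) = ½)
z/(-3209) - 4126/P(-54) = 1563/(-3209) - 4126/½ = 1563*(-1/3209) - 4126*2 = -1563/3209 - 8252 = -26482231/3209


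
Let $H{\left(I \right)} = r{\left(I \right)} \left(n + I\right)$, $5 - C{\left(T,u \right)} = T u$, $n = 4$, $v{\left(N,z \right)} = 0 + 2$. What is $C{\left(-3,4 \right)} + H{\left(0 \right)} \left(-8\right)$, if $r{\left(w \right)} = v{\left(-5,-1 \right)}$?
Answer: $-47$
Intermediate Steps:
$v{\left(N,z \right)} = 2$
$r{\left(w \right)} = 2$
$C{\left(T,u \right)} = 5 - T u$
$H{\left(I \right)} = 8 + 2 I$ ($H{\left(I \right)} = 2 \left(4 + I\right) = 8 + 2 I$)
$C{\left(-3,4 \right)} + H{\left(0 \right)} \left(-8\right) = \left(5 - \left(-3\right) 4\right) + \left(8 + 2 \cdot 0\right) \left(-8\right) = \left(5 + 12\right) + \left(8 + 0\right) \left(-8\right) = 17 + 8 \left(-8\right) = 17 - 64 = -47$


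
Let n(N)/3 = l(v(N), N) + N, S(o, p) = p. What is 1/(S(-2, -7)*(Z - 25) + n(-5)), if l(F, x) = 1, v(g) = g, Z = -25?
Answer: 1/338 ≈ 0.0029586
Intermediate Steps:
n(N) = 3 + 3*N (n(N) = 3*(1 + N) = 3 + 3*N)
1/(S(-2, -7)*(Z - 25) + n(-5)) = 1/(-7*(-25 - 25) + (3 + 3*(-5))) = 1/(-7*(-50) + (3 - 15)) = 1/(350 - 12) = 1/338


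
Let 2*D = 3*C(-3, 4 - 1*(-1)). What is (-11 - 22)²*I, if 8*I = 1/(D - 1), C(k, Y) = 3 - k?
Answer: 1089/64 ≈ 17.016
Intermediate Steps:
D = 9 (D = (3*(3 - 1*(-3)))/2 = (3*(3 + 3))/2 = (3*6)/2 = (½)*18 = 9)
I = 1/64 (I = 1/(8*(9 - 1)) = (⅛)/8 = (⅛)*(⅛) = 1/64 ≈ 0.015625)
(-11 - 22)²*I = (-11 - 22)²*(1/64) = (-33)²*(1/64) = 1089*(1/64) = 1089/64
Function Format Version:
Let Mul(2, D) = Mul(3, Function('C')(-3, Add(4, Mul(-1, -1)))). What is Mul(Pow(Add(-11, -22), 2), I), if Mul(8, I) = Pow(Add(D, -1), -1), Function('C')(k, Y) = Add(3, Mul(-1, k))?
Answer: Rational(1089, 64) ≈ 17.016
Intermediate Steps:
D = 9 (D = Mul(Rational(1, 2), Mul(3, Add(3, Mul(-1, -3)))) = Mul(Rational(1, 2), Mul(3, Add(3, 3))) = Mul(Rational(1, 2), Mul(3, 6)) = Mul(Rational(1, 2), 18) = 9)
I = Rational(1, 64) (I = Mul(Rational(1, 8), Pow(Add(9, -1), -1)) = Mul(Rational(1, 8), Pow(8, -1)) = Mul(Rational(1, 8), Rational(1, 8)) = Rational(1, 64) ≈ 0.015625)
Mul(Pow(Add(-11, -22), 2), I) = Mul(Pow(Add(-11, -22), 2), Rational(1, 64)) = Mul(Pow(-33, 2), Rational(1, 64)) = Mul(1089, Rational(1, 64)) = Rational(1089, 64)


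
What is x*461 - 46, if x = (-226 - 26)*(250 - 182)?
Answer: -7899742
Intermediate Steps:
x = -17136 (x = -252*68 = -17136)
x*461 - 46 = -17136*461 - 46 = -7899696 - 46 = -7899742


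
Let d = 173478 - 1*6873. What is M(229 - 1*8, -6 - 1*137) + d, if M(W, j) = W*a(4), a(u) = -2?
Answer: 166163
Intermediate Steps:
M(W, j) = -2*W (M(W, j) = W*(-2) = -2*W)
d = 166605 (d = 173478 - 6873 = 166605)
M(229 - 1*8, -6 - 1*137) + d = -2*(229 - 1*8) + 166605 = -2*(229 - 8) + 166605 = -2*221 + 166605 = -442 + 166605 = 166163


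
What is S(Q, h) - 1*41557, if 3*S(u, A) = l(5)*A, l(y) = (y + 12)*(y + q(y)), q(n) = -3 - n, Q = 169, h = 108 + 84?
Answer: -44821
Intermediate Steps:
h = 192
l(y) = -36 - 3*y (l(y) = (y + 12)*(y + (-3 - y)) = (12 + y)*(-3) = -36 - 3*y)
S(u, A) = -17*A (S(u, A) = ((-36 - 3*5)*A)/3 = ((-36 - 15)*A)/3 = (-51*A)/3 = -17*A)
S(Q, h) - 1*41557 = -17*192 - 1*41557 = -3264 - 41557 = -44821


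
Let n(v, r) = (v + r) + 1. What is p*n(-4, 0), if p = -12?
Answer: 36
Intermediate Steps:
n(v, r) = 1 + r + v (n(v, r) = (r + v) + 1 = 1 + r + v)
p*n(-4, 0) = -12*(1 + 0 - 4) = -12*(-3) = 36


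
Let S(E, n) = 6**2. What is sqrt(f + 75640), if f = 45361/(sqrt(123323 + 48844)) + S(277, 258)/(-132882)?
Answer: sqrt(1099717544972717969929542 + 3830560654020720783*sqrt(172167))/3812982549 ≈ 275.23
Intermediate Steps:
S(E, n) = 36
f = -6/22147 + 45361*sqrt(172167)/172167 (f = 45361/(sqrt(123323 + 48844)) + 36/(-132882) = 45361/(sqrt(172167)) + 36*(-1/132882) = 45361*(sqrt(172167)/172167) - 6/22147 = 45361*sqrt(172167)/172167 - 6/22147 = -6/22147 + 45361*sqrt(172167)/172167 ≈ 109.32)
sqrt(f + 75640) = sqrt((-6/22147 + 45361*sqrt(172167)/172167) + 75640) = sqrt(1675199074/22147 + 45361*sqrt(172167)/172167)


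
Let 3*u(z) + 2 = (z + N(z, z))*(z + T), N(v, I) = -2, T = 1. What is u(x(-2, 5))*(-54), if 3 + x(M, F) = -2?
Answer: -468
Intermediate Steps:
x(M, F) = -5 (x(M, F) = -3 - 2 = -5)
u(z) = -⅔ + (1 + z)*(-2 + z)/3 (u(z) = -⅔ + ((z - 2)*(z + 1))/3 = -⅔ + ((-2 + z)*(1 + z))/3 = -⅔ + ((1 + z)*(-2 + z))/3 = -⅔ + (1 + z)*(-2 + z)/3)
u(x(-2, 5))*(-54) = (-4/3 - ⅓*(-5) + (⅓)*(-5)²)*(-54) = (-4/3 + 5/3 + (⅓)*25)*(-54) = (-4/3 + 5/3 + 25/3)*(-54) = (26/3)*(-54) = -468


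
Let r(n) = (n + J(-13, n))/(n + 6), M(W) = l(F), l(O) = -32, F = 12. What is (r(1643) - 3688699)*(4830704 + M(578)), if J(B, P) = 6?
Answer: -17818890145056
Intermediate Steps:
M(W) = -32
r(n) = 1 (r(n) = (n + 6)/(n + 6) = (6 + n)/(6 + n) = 1)
(r(1643) - 3688699)*(4830704 + M(578)) = (1 - 3688699)*(4830704 - 32) = -3688698*4830672 = -17818890145056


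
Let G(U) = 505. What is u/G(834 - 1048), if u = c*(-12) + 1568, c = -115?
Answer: 2948/505 ≈ 5.8376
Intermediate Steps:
u = 2948 (u = -115*(-12) + 1568 = 1380 + 1568 = 2948)
u/G(834 - 1048) = 2948/505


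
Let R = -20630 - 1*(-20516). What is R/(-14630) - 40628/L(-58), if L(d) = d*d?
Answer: -3907922/323785 ≈ -12.069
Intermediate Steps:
L(d) = d²
R = -114 (R = -20630 + 20516 = -114)
R/(-14630) - 40628/L(-58) = -114/(-14630) - 40628/((-58)²) = -114*(-1/14630) - 40628/3364 = 3/385 - 40628*1/3364 = 3/385 - 10157/841 = -3907922/323785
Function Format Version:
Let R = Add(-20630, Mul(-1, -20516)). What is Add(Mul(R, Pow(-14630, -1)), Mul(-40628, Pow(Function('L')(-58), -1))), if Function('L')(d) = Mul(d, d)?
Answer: Rational(-3907922, 323785) ≈ -12.069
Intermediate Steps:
Function('L')(d) = Pow(d, 2)
R = -114 (R = Add(-20630, 20516) = -114)
Add(Mul(R, Pow(-14630, -1)), Mul(-40628, Pow(Function('L')(-58), -1))) = Add(Mul(-114, Pow(-14630, -1)), Mul(-40628, Pow(Pow(-58, 2), -1))) = Add(Mul(-114, Rational(-1, 14630)), Mul(-40628, Pow(3364, -1))) = Add(Rational(3, 385), Mul(-40628, Rational(1, 3364))) = Add(Rational(3, 385), Rational(-10157, 841)) = Rational(-3907922, 323785)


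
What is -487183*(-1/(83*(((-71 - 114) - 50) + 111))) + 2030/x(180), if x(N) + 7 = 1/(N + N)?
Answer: -8748607577/25925548 ≈ -337.45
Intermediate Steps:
x(N) = -7 + 1/(2*N) (x(N) = -7 + 1/(N + N) = -7 + 1/(2*N))
-487183*(-1/(83*(((-71 - 114) - 50) + 111))) + 2030/x(180) = -487183*(-1/(83*(((-71 - 114) - 50) + 111))) + 2030/(-7 + (½)/180) = -487183*(-1/(83*((-185 - 50) + 111))) + 2030/(-7 + (½)*(1/180)) = -487183*(-1/(83*(-235 + 111))) + 2030/(-7 + 1/360) = -487183/((-124*(-83))) + 2030/(-2519/360) = -487183/10292 + 2030*(-360/2519) = -487183*1/10292 - 730800/2519 = -487183/10292 - 730800/2519 = -8748607577/25925548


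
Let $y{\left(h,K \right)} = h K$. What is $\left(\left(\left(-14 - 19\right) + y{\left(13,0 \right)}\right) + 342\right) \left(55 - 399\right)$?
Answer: $-106296$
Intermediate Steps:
$y{\left(h,K \right)} = K h$
$\left(\left(\left(-14 - 19\right) + y{\left(13,0 \right)}\right) + 342\right) \left(55 - 399\right) = \left(\left(\left(-14 - 19\right) + 0 \cdot 13\right) + 342\right) \left(55 - 399\right) = \left(\left(-33 + 0\right) + 342\right) \left(-344\right) = \left(-33 + 342\right) \left(-344\right) = 309 \left(-344\right) = -106296$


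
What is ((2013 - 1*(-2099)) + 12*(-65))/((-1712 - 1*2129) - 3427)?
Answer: -833/1817 ≈ -0.45845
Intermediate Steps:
((2013 - 1*(-2099)) + 12*(-65))/((-1712 - 1*2129) - 3427) = ((2013 + 2099) - 780)/((-1712 - 2129) - 3427) = (4112 - 780)/(-3841 - 3427) = 3332/(-7268) = 3332*(-1/7268) = -833/1817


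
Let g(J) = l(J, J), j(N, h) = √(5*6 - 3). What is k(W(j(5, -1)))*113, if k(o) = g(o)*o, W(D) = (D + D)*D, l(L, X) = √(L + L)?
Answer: 36612*√3 ≈ 63414.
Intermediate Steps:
j(N, h) = 3*√3 (j(N, h) = √(30 - 3) = √27 = 3*√3)
l(L, X) = √2*√L (l(L, X) = √(2*L) = √2*√L)
W(D) = 2*D² (W(D) = (2*D)*D = 2*D²)
g(J) = √2*√J
k(o) = √2*o^(3/2) (k(o) = (√2*√o)*o = √2*o^(3/2))
k(W(j(5, -1)))*113 = (√2*(2*(3*√3)²)^(3/2))*113 = (√2*(2*27)^(3/2))*113 = (√2*54^(3/2))*113 = (√2*(162*√6))*113 = (324*√3)*113 = 36612*√3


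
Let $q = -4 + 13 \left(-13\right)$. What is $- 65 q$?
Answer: $11245$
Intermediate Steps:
$q = -173$ ($q = -4 - 169 = -173$)
$- 65 q = \left(-65\right) \left(-173\right) = 11245$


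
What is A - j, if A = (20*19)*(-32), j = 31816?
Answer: -43976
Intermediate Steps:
A = -12160 (A = 380*(-32) = -12160)
A - j = -12160 - 1*31816 = -12160 - 31816 = -43976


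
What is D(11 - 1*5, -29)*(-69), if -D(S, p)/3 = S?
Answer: 1242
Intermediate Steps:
D(S, p) = -3*S
D(11 - 1*5, -29)*(-69) = -3*(11 - 1*5)*(-69) = -3*(11 - 5)*(-69) = -3*6*(-69) = -18*(-69) = 1242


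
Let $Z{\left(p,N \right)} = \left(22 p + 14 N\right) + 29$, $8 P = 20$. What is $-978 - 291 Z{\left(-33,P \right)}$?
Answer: $191664$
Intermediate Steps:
$P = \frac{5}{2}$ ($P = \frac{1}{8} \cdot 20 = \frac{5}{2} \approx 2.5$)
$Z{\left(p,N \right)} = 29 + 14 N + 22 p$ ($Z{\left(p,N \right)} = \left(14 N + 22 p\right) + 29 = 29 + 14 N + 22 p$)
$-978 - 291 Z{\left(-33,P \right)} = -978 - 291 \left(29 + 14 \cdot \frac{5}{2} + 22 \left(-33\right)\right) = -978 - 291 \left(29 + 35 - 726\right) = -978 - -192642 = -978 + 192642 = 191664$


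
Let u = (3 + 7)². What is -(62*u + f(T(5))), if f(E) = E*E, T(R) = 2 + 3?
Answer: -6225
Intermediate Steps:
T(R) = 5
f(E) = E²
u = 100 (u = 10² = 100)
-(62*u + f(T(5))) = -(62*100 + 5²) = -(6200 + 25) = -1*6225 = -6225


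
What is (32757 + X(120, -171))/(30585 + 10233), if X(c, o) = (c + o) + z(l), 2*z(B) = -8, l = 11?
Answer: 16351/20409 ≈ 0.80117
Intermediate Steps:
z(B) = -4 (z(B) = (½)*(-8) = -4)
X(c, o) = -4 + c + o (X(c, o) = (c + o) - 4 = -4 + c + o)
(32757 + X(120, -171))/(30585 + 10233) = (32757 + (-4 + 120 - 171))/(30585 + 10233) = (32757 - 55)/40818 = 32702*(1/40818) = 16351/20409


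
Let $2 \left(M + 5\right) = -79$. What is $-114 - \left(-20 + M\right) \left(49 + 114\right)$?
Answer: $\frac{20799}{2} \approx 10400.0$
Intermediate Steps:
$M = - \frac{89}{2}$ ($M = -5 + \frac{1}{2} \left(-79\right) = -5 - \frac{79}{2} = - \frac{89}{2} \approx -44.5$)
$-114 - \left(-20 + M\right) \left(49 + 114\right) = -114 - \left(-20 - \frac{89}{2}\right) \left(49 + 114\right) = -114 - \left(- \frac{129}{2}\right) 163 = -114 - - \frac{21027}{2} = -114 + \frac{21027}{2} = \frac{20799}{2}$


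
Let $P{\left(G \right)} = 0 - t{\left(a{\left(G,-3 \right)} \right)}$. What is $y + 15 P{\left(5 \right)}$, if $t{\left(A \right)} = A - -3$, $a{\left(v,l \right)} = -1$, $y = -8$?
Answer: $-38$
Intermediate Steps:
$t{\left(A \right)} = 3 + A$ ($t{\left(A \right)} = A + 3 = 3 + A$)
$P{\left(G \right)} = -2$ ($P{\left(G \right)} = 0 - \left(3 - 1\right) = 0 - 2 = -2$)
$y + 15 P{\left(5 \right)} = -8 + 15 \left(-2\right) = -8 - 30 = -38$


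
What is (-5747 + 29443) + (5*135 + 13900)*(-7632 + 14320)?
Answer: 97501296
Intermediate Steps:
(-5747 + 29443) + (5*135 + 13900)*(-7632 + 14320) = 23696 + (675 + 13900)*6688 = 23696 + 14575*6688 = 23696 + 97477600 = 97501296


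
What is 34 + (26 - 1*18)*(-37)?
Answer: -262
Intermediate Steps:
34 + (26 - 1*18)*(-37) = 34 + (26 - 18)*(-37) = 34 + 8*(-37) = 34 - 296 = -262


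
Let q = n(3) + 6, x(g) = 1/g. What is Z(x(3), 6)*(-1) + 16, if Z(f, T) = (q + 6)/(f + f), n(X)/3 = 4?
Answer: -20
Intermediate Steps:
n(X) = 12 (n(X) = 3*4 = 12)
q = 18 (q = 12 + 6 = 18)
Z(f, T) = 12/f (Z(f, T) = (18 + 6)/(f + f) = 24/((2*f)) = 24*(1/(2*f)) = 12/f)
Z(x(3), 6)*(-1) + 16 = (12/(1/3))*(-1) + 16 = (12*3)*(-1) + 16 = 36*(-1) + 16 = -36 + 16 = -20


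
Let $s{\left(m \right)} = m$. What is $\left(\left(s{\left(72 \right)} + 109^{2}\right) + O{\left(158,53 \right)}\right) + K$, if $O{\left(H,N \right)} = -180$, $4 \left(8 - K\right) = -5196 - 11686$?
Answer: $\frac{32003}{2} \approx 16002.0$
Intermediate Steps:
$K = \frac{8457}{2}$ ($K = 8 - \frac{-5196 - 11686}{4} = 8 - - \frac{8441}{2} = 8 + \frac{8441}{2} = \frac{8457}{2} \approx 4228.5$)
$\left(\left(s{\left(72 \right)} + 109^{2}\right) + O{\left(158,53 \right)}\right) + K = \left(\left(72 + 109^{2}\right) - 180\right) + \frac{8457}{2} = \left(\left(72 + 11881\right) - 180\right) + \frac{8457}{2} = \left(11953 - 180\right) + \frac{8457}{2} = 11773 + \frac{8457}{2} = \frac{32003}{2}$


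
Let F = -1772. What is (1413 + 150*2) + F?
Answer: -59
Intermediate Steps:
(1413 + 150*2) + F = (1413 + 150*2) - 1772 = (1413 + 300) - 1772 = 1713 - 1772 = -59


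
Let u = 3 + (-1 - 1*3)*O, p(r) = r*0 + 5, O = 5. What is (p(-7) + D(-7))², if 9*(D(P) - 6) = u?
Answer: 6724/81 ≈ 83.012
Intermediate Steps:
p(r) = 5 (p(r) = 0 + 5 = 5)
u = -17 (u = 3 + (-1 - 1*3)*5 = 3 + (-1 - 3)*5 = 3 - 4*5 = 3 - 20 = -17)
D(P) = 37/9 (D(P) = 6 + (⅑)*(-17) = 6 - 17/9 = 37/9)
(p(-7) + D(-7))² = (5 + 37/9)² = (82/9)² = 6724/81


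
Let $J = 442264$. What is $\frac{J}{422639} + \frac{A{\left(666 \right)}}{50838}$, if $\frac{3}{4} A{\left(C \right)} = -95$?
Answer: $\frac{33645424438}{32229182223} \approx 1.0439$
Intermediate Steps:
$A{\left(C \right)} = - \frac{380}{3}$ ($A{\left(C \right)} = \frac{4}{3} \left(-95\right) = - \frac{380}{3}$)
$\frac{J}{422639} + \frac{A{\left(666 \right)}}{50838} = \frac{442264}{422639} - \frac{380}{3 \cdot 50838} = 442264 \cdot \frac{1}{422639} - \frac{190}{76257} = \frac{442264}{422639} - \frac{190}{76257} = \frac{33645424438}{32229182223}$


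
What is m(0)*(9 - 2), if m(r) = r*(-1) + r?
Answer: 0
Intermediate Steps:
m(r) = 0 (m(r) = -r + r = 0)
m(0)*(9 - 2) = 0*(9 - 2) = 0*7 = 0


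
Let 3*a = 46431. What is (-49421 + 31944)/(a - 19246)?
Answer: 17477/3769 ≈ 4.6370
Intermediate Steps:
a = 15477 (a = (⅓)*46431 = 15477)
(-49421 + 31944)/(a - 19246) = (-49421 + 31944)/(15477 - 19246) = -17477/(-3769) = -17477*(-1/3769) = 17477/3769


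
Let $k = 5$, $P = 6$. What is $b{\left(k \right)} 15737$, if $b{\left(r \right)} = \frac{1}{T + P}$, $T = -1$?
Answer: $\frac{15737}{5} \approx 3147.4$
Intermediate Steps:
$b{\left(r \right)} = \frac{1}{5}$ ($b{\left(r \right)} = \frac{1}{-1 + 6} = \frac{1}{5}$)
$b{\left(k \right)} 15737 = \frac{1}{5} \cdot 15737 = \frac{15737}{5}$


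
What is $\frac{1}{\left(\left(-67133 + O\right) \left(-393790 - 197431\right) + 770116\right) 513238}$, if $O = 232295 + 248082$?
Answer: $- \frac{1}{125393158921576304} \approx -7.9749 \cdot 10^{-18}$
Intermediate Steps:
$O = 480377$
$\frac{1}{\left(\left(-67133 + O\right) \left(-393790 - 197431\right) + 770116\right) 513238} = \frac{1}{\left(\left(-67133 + 480377\right) \left(-393790 - 197431\right) + 770116\right) 513238} = \frac{1}{413244 \left(-591221\right) + 770116} \cdot \frac{1}{513238} = \frac{1}{-244318530924 + 770116} \cdot \frac{1}{513238} = \frac{1}{-244317760808} \cdot \frac{1}{513238} = \left(- \frac{1}{244317760808}\right) \frac{1}{513238} = - \frac{1}{125393158921576304}$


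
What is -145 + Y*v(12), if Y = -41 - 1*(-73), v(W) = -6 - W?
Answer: -721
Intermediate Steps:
Y = 32 (Y = -41 + 73 = 32)
-145 + Y*v(12) = -145 + 32*(-6 - 1*12) = -145 + 32*(-6 - 12) = -145 + 32*(-18) = -145 - 576 = -721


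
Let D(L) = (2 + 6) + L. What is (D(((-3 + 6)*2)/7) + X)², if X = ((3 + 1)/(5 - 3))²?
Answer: 8100/49 ≈ 165.31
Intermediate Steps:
D(L) = 8 + L
X = 4 (X = (4/2)² = (4*(½))² = 2² = 4)
(D(((-3 + 6)*2)/7) + X)² = ((8 + ((-3 + 6)*2)/7) + 4)² = ((8 + (3*2)*(⅐)) + 4)² = ((8 + 6*(⅐)) + 4)² = ((8 + 6/7) + 4)² = (62/7 + 4)² = (90/7)² = 8100/49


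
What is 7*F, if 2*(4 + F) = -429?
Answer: -3059/2 ≈ -1529.5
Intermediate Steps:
F = -437/2 (F = -4 + (½)*(-429) = -4 - 429/2 = -437/2 ≈ -218.50)
7*F = 7*(-437/2) = -3059/2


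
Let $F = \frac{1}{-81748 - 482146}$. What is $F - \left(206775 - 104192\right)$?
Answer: $- \frac{57845938203}{563894} \approx -1.0258 \cdot 10^{5}$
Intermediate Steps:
$F = - \frac{1}{563894}$ ($F = \frac{1}{-563894} = - \frac{1}{563894} \approx -1.7734 \cdot 10^{-6}$)
$F - \left(206775 - 104192\right) = - \frac{1}{563894} - \left(206775 - 104192\right) = - \frac{1}{563894} - 102583 = - \frac{57845938203}{563894}$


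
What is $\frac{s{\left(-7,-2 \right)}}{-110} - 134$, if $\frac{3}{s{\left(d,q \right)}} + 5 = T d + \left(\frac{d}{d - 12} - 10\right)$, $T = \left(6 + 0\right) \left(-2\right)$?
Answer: $- \frac{19427377}{144980} \approx -134.0$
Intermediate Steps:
$T = -12$ ($T = 6 \left(-2\right) = -12$)
$s{\left(d,q \right)} = \frac{3}{-15 - 12 d + \frac{d}{-12 + d}}$ ($s{\left(d,q \right)} = \frac{3}{-5 - \left(10 + 12 d - \frac{d}{d - 12}\right)} = \frac{3}{-5 - \left(10 + 12 d - \frac{d}{-12 + d}\right)} = \frac{3}{-15 - 12 d + \frac{d}{-12 + d}}$)
$\frac{s{\left(-7,-2 \right)}}{-110} - 134 = \frac{\frac{3}{2} \frac{1}{90 - 6 \left(-7\right)^{2} + 65 \left(-7\right)} \left(-12 - 7\right)}{-110} - 134 = - \frac{\frac{3}{2} \frac{1}{90 - 294 - 455} \left(-19\right)}{110} - 134 = - \frac{\frac{3}{2} \frac{1}{-659} \left(-19\right)}{110} - 134 = - \frac{\frac{3}{2} \left(- \frac{1}{659}\right) \left(-19\right)}{110} - 134 = \left(- \frac{1}{110}\right) \frac{57}{1318} - 134 = - \frac{57}{144980} - 134 = - \frac{19427377}{144980}$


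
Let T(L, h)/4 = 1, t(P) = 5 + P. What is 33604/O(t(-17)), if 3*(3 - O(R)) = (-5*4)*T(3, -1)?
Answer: 100812/89 ≈ 1132.7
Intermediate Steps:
T(L, h) = 4 (T(L, h) = 4*1 = 4)
O(R) = 89/3 (O(R) = 3 - (-5*4)*4/3 = 3 - (-20)*4/3 = 3 - ⅓*(-80) = 3 + 80/3 = 89/3)
33604/O(t(-17)) = 33604/(89/3) = 33604*(3/89) = 100812/89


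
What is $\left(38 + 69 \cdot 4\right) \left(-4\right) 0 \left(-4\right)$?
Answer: $0$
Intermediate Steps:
$\left(38 + 69 \cdot 4\right) \left(-4\right) 0 \left(-4\right) = \left(38 + 276\right) 0 \left(-4\right) = 314 \cdot 0 = 0$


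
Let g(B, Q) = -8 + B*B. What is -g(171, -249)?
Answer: -29233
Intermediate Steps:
g(B, Q) = -8 + B²
-g(171, -249) = -(-8 + 171²) = -(-8 + 29241) = -1*29233 = -29233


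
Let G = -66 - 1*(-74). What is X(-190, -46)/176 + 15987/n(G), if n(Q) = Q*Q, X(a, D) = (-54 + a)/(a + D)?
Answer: 10375807/41536 ≈ 249.80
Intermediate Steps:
X(a, D) = (-54 + a)/(D + a)
G = 8 (G = -66 + 74 = 8)
n(Q) = Q**2
X(-190, -46)/176 + 15987/n(G) = ((-54 - 190)/(-46 - 190))/176 + 15987/(8**2) = (-244/(-236))*(1/176) + 15987/64 = -1/236*(-244)*(1/176) + 15987*(1/64) = (61/59)*(1/176) + 15987/64 = 61/10384 + 15987/64 = 10375807/41536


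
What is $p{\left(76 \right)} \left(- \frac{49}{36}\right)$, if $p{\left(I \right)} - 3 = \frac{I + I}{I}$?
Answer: $- \frac{245}{36} \approx -6.8056$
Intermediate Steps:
$p{\left(I \right)} = 5$ ($p{\left(I \right)} = 3 + \frac{I + I}{I} = 3 + \frac{2 I}{I} = 3 + 2 = 5$)
$p{\left(76 \right)} \left(- \frac{49}{36}\right) = 5 \left(- \frac{49}{36}\right) = - \frac{245}{36}$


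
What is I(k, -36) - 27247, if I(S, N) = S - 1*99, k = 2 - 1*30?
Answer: -27374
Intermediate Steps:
k = -28 (k = 2 - 30 = -28)
I(S, N) = -99 + S (I(S, N) = S - 99 = -99 + S)
I(k, -36) - 27247 = (-99 - 28) - 27247 = -127 - 27247 = -27374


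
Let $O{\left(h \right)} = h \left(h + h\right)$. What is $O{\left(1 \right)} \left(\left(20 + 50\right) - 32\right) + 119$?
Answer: $195$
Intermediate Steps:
$O{\left(h \right)} = 2 h^{2}$ ($O{\left(h \right)} = h 2 h = 2 h^{2}$)
$O{\left(1 \right)} \left(\left(20 + 50\right) - 32\right) + 119 = 2 \cdot 1^{2} \left(\left(20 + 50\right) - 32\right) + 119 = 2 \cdot 1 \left(70 - 32\right) + 119 = 2 \cdot 38 + 119 = 76 + 119 = 195$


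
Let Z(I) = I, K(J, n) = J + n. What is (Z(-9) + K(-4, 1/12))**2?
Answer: 24025/144 ≈ 166.84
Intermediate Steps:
(Z(-9) + K(-4, 1/12))**2 = (-9 + (-4 + 1/12))**2 = (-9 - 47/12)**2 = (-155/12)**2 = 24025/144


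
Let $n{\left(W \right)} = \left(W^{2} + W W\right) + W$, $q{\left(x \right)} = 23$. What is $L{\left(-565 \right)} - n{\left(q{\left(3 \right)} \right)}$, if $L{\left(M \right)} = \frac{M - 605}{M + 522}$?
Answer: $- \frac{45313}{43} \approx -1053.8$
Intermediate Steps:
$L{\left(M \right)} = \frac{-605 + M}{522 + M}$
$n{\left(W \right)} = W + 2 W^{2}$ ($n{\left(W \right)} = \left(W^{2} + W^{2}\right) + W = 2 W^{2} + W = W + 2 W^{2}$)
$L{\left(-565 \right)} - n{\left(q{\left(3 \right)} \right)} = \frac{-605 - 565}{522 - 565} - 23 \left(1 + 2 \cdot 23\right) = \frac{1}{-43} \left(-1170\right) - 23 \left(1 + 46\right) = \left(- \frac{1}{43}\right) \left(-1170\right) - 23 \cdot 47 = \frac{1170}{43} - 1081 = - \frac{45313}{43}$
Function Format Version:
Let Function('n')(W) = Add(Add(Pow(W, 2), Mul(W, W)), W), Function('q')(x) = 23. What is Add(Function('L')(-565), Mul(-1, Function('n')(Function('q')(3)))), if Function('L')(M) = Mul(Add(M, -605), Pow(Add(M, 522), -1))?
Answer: Rational(-45313, 43) ≈ -1053.8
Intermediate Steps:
Function('L')(M) = Mul(Pow(Add(522, M), -1), Add(-605, M)) (Function('L')(M) = Mul(Add(-605, M), Pow(Add(522, M), -1)) = Mul(Pow(Add(522, M), -1), Add(-605, M)))
Function('n')(W) = Add(W, Mul(2, Pow(W, 2))) (Function('n')(W) = Add(Add(Pow(W, 2), Pow(W, 2)), W) = Add(Mul(2, Pow(W, 2)), W) = Add(W, Mul(2, Pow(W, 2))))
Add(Function('L')(-565), Mul(-1, Function('n')(Function('q')(3)))) = Add(Mul(Pow(Add(522, -565), -1), Add(-605, -565)), Mul(-1, Mul(23, Add(1, Mul(2, 23))))) = Add(Mul(Pow(-43, -1), -1170), Mul(-1, Mul(23, Add(1, 46)))) = Add(Mul(Rational(-1, 43), -1170), Mul(-1, Mul(23, 47))) = Add(Rational(1170, 43), Mul(-1, 1081)) = Add(Rational(1170, 43), -1081) = Rational(-45313, 43)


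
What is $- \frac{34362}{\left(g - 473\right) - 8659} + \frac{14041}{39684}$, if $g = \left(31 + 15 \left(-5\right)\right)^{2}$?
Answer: $\frac{366165161}{71391516} \approx 5.129$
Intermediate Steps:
$g = 1936$ ($g = \left(31 - 75\right)^{2} = \left(-44\right)^{2} = 1936$)
$- \frac{34362}{\left(g - 473\right) - 8659} + \frac{14041}{39684} = - \frac{34362}{\left(1936 - 473\right) - 8659} + \frac{14041}{39684} = - \frac{34362}{1463 - 8659} + 14041 \cdot \frac{1}{39684} = - \frac{34362}{-7196} + \frac{14041}{39684} = \left(-34362\right) \left(- \frac{1}{7196}\right) + \frac{14041}{39684} = \frac{17181}{3598} + \frac{14041}{39684} = \frac{366165161}{71391516}$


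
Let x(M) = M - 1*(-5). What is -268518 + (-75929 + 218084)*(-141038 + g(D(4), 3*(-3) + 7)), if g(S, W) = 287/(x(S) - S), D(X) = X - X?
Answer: -20041365711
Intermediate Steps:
x(M) = 5 + M (x(M) = M + 5 = 5 + M)
D(X) = 0
g(S, W) = 287/5 (g(S, W) = 287/((5 + S) - S) = 287/5)
-268518 + (-75929 + 218084)*(-141038 + g(D(4), 3*(-3) + 7)) = -268518 + (-75929 + 218084)*(-141038 + 287/5) = -268518 + 142155*(-704903/5) = -268518 - 20041097193 = -20041365711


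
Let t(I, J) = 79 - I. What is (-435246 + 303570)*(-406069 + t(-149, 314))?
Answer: 53439519516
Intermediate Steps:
(-435246 + 303570)*(-406069 + t(-149, 314)) = (-435246 + 303570)*(-406069 + (79 - 1*(-149))) = -131676*(-406069 + (79 + 149)) = -131676*(-406069 + 228) = -131676*(-405841) = 53439519516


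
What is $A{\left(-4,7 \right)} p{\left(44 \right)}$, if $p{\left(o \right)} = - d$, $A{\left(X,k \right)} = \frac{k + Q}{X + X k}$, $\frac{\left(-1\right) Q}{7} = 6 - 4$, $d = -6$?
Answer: $\frac{21}{16} \approx 1.3125$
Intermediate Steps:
$Q = -14$ ($Q = - 7 \left(6 - 4\right) = \left(-7\right) 2 = -14$)
$A{\left(X,k \right)} = \frac{-14 + k}{X + X k}$ ($A{\left(X,k \right)} = \frac{k - 14}{X + X k} = \frac{-14 + k}{X + X k}$)
$p{\left(o \right)} = 6$ ($p{\left(o \right)} = \left(-1\right) \left(-6\right) = 6$)
$A{\left(-4,7 \right)} p{\left(44 \right)} = \frac{-14 + 7}{\left(-4\right) \left(1 + 7\right)} 6 = \left(- \frac{1}{4}\right) \frac{1}{8} \left(-7\right) 6 = \frac{7}{32} \cdot 6 = \frac{21}{16}$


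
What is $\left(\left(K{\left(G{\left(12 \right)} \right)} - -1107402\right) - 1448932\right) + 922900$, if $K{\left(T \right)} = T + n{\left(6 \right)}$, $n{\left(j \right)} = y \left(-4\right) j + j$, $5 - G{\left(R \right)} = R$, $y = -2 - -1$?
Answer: $581393$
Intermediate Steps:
$y = -1$ ($y = -2 + 1 = -1$)
$G{\left(R \right)} = 5 - R$
$n{\left(j \right)} = 5 j$ ($n{\left(j \right)} = \left(-1\right) \left(-4\right) j + j = 4 j + j = 5 j$)
$K{\left(T \right)} = 30 + T$ ($K{\left(T \right)} = T + 5 \cdot 6 = T + 30 = 30 + T$)
$\left(\left(K{\left(G{\left(12 \right)} \right)} - -1107402\right) - 1448932\right) + 922900 = \left(\left(\left(30 + \left(5 - 12\right)\right) - -1107402\right) - 1448932\right) + 922900 = \left(\left(\left(30 + \left(5 - 12\right)\right) + 1107402\right) - 1448932\right) + 922900 = \left(\left(\left(30 - 7\right) + 1107402\right) - 1448932\right) + 922900 = \left(\left(23 + 1107402\right) - 1448932\right) + 922900 = \left(1107425 - 1448932\right) + 922900 = -341507 + 922900 = 581393$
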